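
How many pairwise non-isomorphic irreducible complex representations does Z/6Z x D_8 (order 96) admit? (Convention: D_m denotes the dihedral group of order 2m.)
42

Reasoning: The number of irreducible complex representations of a finite group equals its number of conjugacy classes. For a direct product, #classes(G x H) = #classes(G) * #classes(H). Z/6Z has 6 classes (abelian), D_8 has 7 classes, so 6 * 7 = 42, so Z/6Z x D_8 (order 96) has exactly 42 irreducible complex representations.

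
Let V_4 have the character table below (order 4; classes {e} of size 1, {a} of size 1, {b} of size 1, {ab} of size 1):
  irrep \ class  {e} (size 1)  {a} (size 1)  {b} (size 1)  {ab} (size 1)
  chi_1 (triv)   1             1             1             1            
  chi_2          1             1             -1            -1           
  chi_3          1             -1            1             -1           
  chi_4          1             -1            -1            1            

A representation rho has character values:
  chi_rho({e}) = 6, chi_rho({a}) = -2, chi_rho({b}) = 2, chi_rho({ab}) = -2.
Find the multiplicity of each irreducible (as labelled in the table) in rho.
Multiplicities: chi_1: 1, chi_2: 1, chi_3: 3, chi_4: 1.

Solution. Use <chi_rho, chi> = (1/|G|) sum_C |C| * chi_rho(C) * conj(chi(C)) with |G| = 4 for each irreducible chi in the table:
  <chi_rho, chi_1> = (1/4)[1*(6)*conj(1) + 1*(-2)*conj(1) + 1*(2)*conj(1) + 1*(-2)*conj(1)]
      = (1/4)[(6) + (-2) + (2) + (-2)] = 4/4 = 1
  <chi_rho, chi_2> = (1/4)[1*(6)*conj(1) + 1*(-2)*conj(1) + 1*(2)*conj(-1) + 1*(-2)*conj(-1)]
      = (1/4)[(6) + (-2) + (-2) + (2)] = 4/4 = 1
  <chi_rho, chi_3> = (1/4)[1*(6)*conj(1) + 1*(-2)*conj(-1) + 1*(2)*conj(1) + 1*(-2)*conj(-1)]
      = (1/4)[(6) + (2) + (2) + (2)] = 12/4 = 3
  <chi_rho, chi_4> = (1/4)[1*(6)*conj(1) + 1*(-2)*conj(-1) + 1*(2)*conj(-1) + 1*(-2)*conj(1)]
      = (1/4)[(6) + (2) + (-2) + (-2)] = 4/4 = 1
Dimension check: dim(rho) = sum (mult * dim) = 1*1 + 1*1 + 3*1 + 1*1 = 6 = chi_rho(e) = 6.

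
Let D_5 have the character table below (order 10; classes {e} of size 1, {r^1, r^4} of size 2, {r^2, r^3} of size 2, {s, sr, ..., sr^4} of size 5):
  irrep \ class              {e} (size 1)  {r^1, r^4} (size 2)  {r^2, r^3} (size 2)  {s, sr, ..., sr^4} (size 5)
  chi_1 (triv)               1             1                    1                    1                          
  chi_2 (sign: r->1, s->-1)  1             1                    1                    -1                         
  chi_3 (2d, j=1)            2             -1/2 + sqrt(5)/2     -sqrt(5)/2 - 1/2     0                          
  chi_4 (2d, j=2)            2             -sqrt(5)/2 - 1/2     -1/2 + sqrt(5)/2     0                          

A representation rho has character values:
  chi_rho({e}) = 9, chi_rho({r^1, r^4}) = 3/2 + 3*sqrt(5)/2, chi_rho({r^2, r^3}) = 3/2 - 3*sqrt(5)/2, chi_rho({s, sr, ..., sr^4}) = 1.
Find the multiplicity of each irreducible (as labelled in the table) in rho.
Multiplicities: chi_1: 2, chi_2: 1, chi_3: 3, chi_4: 0.

Argument: Use <chi_rho, chi> = (1/|G|) sum_C |C| * chi_rho(C) * conj(chi(C)) with |G| = 10 for each irreducible chi in the table:
  <chi_rho, chi_1> = (1/10)[1*(9)*conj(1) + 2*(3/2 + 3*sqrt(5)/2)*conj(1) + 2*(3/2 - 3*sqrt(5)/2)*conj(1) + 5*(1)*conj(1)]
      = (1/10)[(9) + (3 + 3*sqrt(5)) + (3 - 3*sqrt(5)) + (5)] = 20/10 = 2
  <chi_rho, chi_2> = (1/10)[1*(9)*conj(1) + 2*(3/2 + 3*sqrt(5)/2)*conj(1) + 2*(3/2 - 3*sqrt(5)/2)*conj(1) + 5*(1)*conj(-1)]
      = (1/10)[(9) + (3 + 3*sqrt(5)) + (3 - 3*sqrt(5)) + (-5)] = 10/10 = 1
  <chi_rho, chi_3> = (1/10)[1*(9)*conj(2) + 2*(3/2 + 3*sqrt(5)/2)*conj(-1/2 + sqrt(5)/2) + 2*(3/2 - 3*sqrt(5)/2)*conj(-sqrt(5)/2 - 1/2) + 5*(1)*conj(0)]
      = (1/10)[(18) + (6) + (6) + (0)] = 30/10 = 3
  <chi_rho, chi_4> = (1/10)[1*(9)*conj(2) + 2*(3/2 + 3*sqrt(5)/2)*conj(-sqrt(5)/2 - 1/2) + 2*(3/2 - 3*sqrt(5)/2)*conj(-1/2 + sqrt(5)/2) + 5*(1)*conj(0)]
      = (1/10)[(18) + (-9 - 3*sqrt(5)) + (-9 + 3*sqrt(5)) + (0)] = 0/10 = 0
Dimension check: dim(rho) = sum (mult * dim) = 2*1 + 1*1 + 3*2 + 0*2 = 9 = chi_rho(e) = 9.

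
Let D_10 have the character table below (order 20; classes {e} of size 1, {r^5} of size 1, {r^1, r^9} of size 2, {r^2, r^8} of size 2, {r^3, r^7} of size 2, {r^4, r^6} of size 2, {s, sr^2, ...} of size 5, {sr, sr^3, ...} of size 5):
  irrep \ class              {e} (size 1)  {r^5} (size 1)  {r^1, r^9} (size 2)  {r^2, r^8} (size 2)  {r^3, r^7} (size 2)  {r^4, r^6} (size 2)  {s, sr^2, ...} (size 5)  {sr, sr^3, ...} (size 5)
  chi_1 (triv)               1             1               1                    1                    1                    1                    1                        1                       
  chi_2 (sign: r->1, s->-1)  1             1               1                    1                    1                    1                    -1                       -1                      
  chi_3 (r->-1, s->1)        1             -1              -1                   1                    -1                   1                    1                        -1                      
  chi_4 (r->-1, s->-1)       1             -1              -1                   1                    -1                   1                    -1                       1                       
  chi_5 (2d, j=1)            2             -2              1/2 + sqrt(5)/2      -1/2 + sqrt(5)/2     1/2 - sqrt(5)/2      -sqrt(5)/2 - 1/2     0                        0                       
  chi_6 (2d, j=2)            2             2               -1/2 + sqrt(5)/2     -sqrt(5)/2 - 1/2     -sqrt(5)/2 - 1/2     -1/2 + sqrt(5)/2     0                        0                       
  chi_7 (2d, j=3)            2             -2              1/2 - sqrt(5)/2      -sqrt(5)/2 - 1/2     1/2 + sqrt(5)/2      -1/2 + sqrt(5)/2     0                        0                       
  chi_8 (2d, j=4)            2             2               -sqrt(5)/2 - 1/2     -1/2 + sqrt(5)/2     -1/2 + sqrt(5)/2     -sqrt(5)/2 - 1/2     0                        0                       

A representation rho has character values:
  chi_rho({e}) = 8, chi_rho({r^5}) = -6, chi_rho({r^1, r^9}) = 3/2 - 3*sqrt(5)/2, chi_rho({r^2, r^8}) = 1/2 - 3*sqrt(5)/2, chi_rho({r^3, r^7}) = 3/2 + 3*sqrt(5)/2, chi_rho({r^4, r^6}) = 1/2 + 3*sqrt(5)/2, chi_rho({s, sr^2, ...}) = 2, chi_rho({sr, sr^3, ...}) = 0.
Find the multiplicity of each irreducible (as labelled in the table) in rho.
Multiplicities: chi_1: 1, chi_2: 0, chi_3: 1, chi_4: 0, chi_5: 0, chi_6: 0, chi_7: 3, chi_8: 0.

Reasoning: Use <chi_rho, chi> = (1/|G|) sum_C |C| * chi_rho(C) * conj(chi(C)) with |G| = 20 for each irreducible chi in the table:
  <chi_rho, chi_1> = (1/20)[1*(8)*conj(1) + 1*(-6)*conj(1) + 2*(3/2 - 3*sqrt(5)/2)*conj(1) + 2*(1/2 - 3*sqrt(5)/2)*conj(1) + 2*(3/2 + 3*sqrt(5)/2)*conj(1) + 2*(1/2 + 3*sqrt(5)/2)*conj(1) + 5*(2)*conj(1) + 5*(0)*conj(1)]
      = (1/20)[(8) + (-6) + (3 - 3*sqrt(5)) + (1 - 3*sqrt(5)) + (3 + 3*sqrt(5)) + (1 + 3*sqrt(5)) + (10) + (0)] = 20/20 = 1
  <chi_rho, chi_2> = (1/20)[1*(8)*conj(1) + 1*(-6)*conj(1) + 2*(3/2 - 3*sqrt(5)/2)*conj(1) + 2*(1/2 - 3*sqrt(5)/2)*conj(1) + 2*(3/2 + 3*sqrt(5)/2)*conj(1) + 2*(1/2 + 3*sqrt(5)/2)*conj(1) + 5*(2)*conj(-1) + 5*(0)*conj(-1)]
      = (1/20)[(8) + (-6) + (3 - 3*sqrt(5)) + (1 - 3*sqrt(5)) + (3 + 3*sqrt(5)) + (1 + 3*sqrt(5)) + (-10) + (0)] = 0/20 = 0
  <chi_rho, chi_3> = (1/20)[1*(8)*conj(1) + 1*(-6)*conj(-1) + 2*(3/2 - 3*sqrt(5)/2)*conj(-1) + 2*(1/2 - 3*sqrt(5)/2)*conj(1) + 2*(3/2 + 3*sqrt(5)/2)*conj(-1) + 2*(1/2 + 3*sqrt(5)/2)*conj(1) + 5*(2)*conj(1) + 5*(0)*conj(-1)]
      = (1/20)[(8) + (6) + (-3 + 3*sqrt(5)) + (1 - 3*sqrt(5)) + (-3*sqrt(5) - 3) + (1 + 3*sqrt(5)) + (10) + (0)] = 20/20 = 1
  <chi_rho, chi_4> = (1/20)[1*(8)*conj(1) + 1*(-6)*conj(-1) + 2*(3/2 - 3*sqrt(5)/2)*conj(-1) + 2*(1/2 - 3*sqrt(5)/2)*conj(1) + 2*(3/2 + 3*sqrt(5)/2)*conj(-1) + 2*(1/2 + 3*sqrt(5)/2)*conj(1) + 5*(2)*conj(-1) + 5*(0)*conj(1)]
      = (1/20)[(8) + (6) + (-3 + 3*sqrt(5)) + (1 - 3*sqrt(5)) + (-3*sqrt(5) - 3) + (1 + 3*sqrt(5)) + (-10) + (0)] = 0/20 = 0
  <chi_rho, chi_5> = (1/20)[1*(8)*conj(2) + 1*(-6)*conj(-2) + 2*(3/2 - 3*sqrt(5)/2)*conj(1/2 + sqrt(5)/2) + 2*(1/2 - 3*sqrt(5)/2)*conj(-1/2 + sqrt(5)/2) + 2*(3/2 + 3*sqrt(5)/2)*conj(1/2 - sqrt(5)/2) + 2*(1/2 + 3*sqrt(5)/2)*conj(-sqrt(5)/2 - 1/2) + 5*(2)*conj(0) + 5*(0)*conj(0)]
      = (1/20)[(16) + (12) + (-6) + (-8 + 2*sqrt(5)) + (-6) + (-8 - 2*sqrt(5)) + (0) + (0)] = 0/20 = 0
  <chi_rho, chi_6> = (1/20)[1*(8)*conj(2) + 1*(-6)*conj(2) + 2*(3/2 - 3*sqrt(5)/2)*conj(-1/2 + sqrt(5)/2) + 2*(1/2 - 3*sqrt(5)/2)*conj(-sqrt(5)/2 - 1/2) + 2*(3/2 + 3*sqrt(5)/2)*conj(-sqrt(5)/2 - 1/2) + 2*(1/2 + 3*sqrt(5)/2)*conj(-1/2 + sqrt(5)/2) + 5*(2)*conj(0) + 5*(0)*conj(0)]
      = (1/20)[(16) + (-12) + (-9 + 3*sqrt(5)) + (sqrt(5) + 7) + (-9 - 3*sqrt(5)) + (7 - sqrt(5)) + (0) + (0)] = 0/20 = 0
  <chi_rho, chi_7> = (1/20)[1*(8)*conj(2) + 1*(-6)*conj(-2) + 2*(3/2 - 3*sqrt(5)/2)*conj(1/2 - sqrt(5)/2) + 2*(1/2 - 3*sqrt(5)/2)*conj(-sqrt(5)/2 - 1/2) + 2*(3/2 + 3*sqrt(5)/2)*conj(1/2 + sqrt(5)/2) + 2*(1/2 + 3*sqrt(5)/2)*conj(-1/2 + sqrt(5)/2) + 5*(2)*conj(0) + 5*(0)*conj(0)]
      = (1/20)[(16) + (12) + (9 - 3*sqrt(5)) + (sqrt(5) + 7) + (3*sqrt(5) + 9) + (7 - sqrt(5)) + (0) + (0)] = 60/20 = 3
  <chi_rho, chi_8> = (1/20)[1*(8)*conj(2) + 1*(-6)*conj(2) + 2*(3/2 - 3*sqrt(5)/2)*conj(-sqrt(5)/2 - 1/2) + 2*(1/2 - 3*sqrt(5)/2)*conj(-1/2 + sqrt(5)/2) + 2*(3/2 + 3*sqrt(5)/2)*conj(-1/2 + sqrt(5)/2) + 2*(1/2 + 3*sqrt(5)/2)*conj(-sqrt(5)/2 - 1/2) + 5*(2)*conj(0) + 5*(0)*conj(0)]
      = (1/20)[(16) + (-12) + (6) + (-8 + 2*sqrt(5)) + (6) + (-8 - 2*sqrt(5)) + (0) + (0)] = 0/20 = 0
Dimension check: dim(rho) = sum (mult * dim) = 1*1 + 0*1 + 1*1 + 0*1 + 0*2 + 0*2 + 3*2 + 0*2 = 8 = chi_rho(e) = 8.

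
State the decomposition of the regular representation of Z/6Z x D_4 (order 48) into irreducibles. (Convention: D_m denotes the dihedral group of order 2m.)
Each irreducible V_i of dimension d_i appears with multiplicity d_i, i.e. rho_reg = (direct sum over all irreducibles V_i) d_i V_i. The irreducible dimensions for Z/6Z x D_4 are 1, 1, 1, 1, 1, 1, 1, 1, 1, 1, 1, 1, 1, 1, 1, 1, 1, 1, 1, 1, 1, 1, 1, 1, 2, 2, 2, 2, 2, 2: 24 irreducibles of dimension 1, each with multiplicity 1; 6 irreducibles of dimension 2, each with multiplicity 2. Total dimension 24*1*1 + 6*2*2 = 48 = |G|.

Working: General theorem: in the regular representation of a finite group G, each irreducible appears with multiplicity equal to its dimension. Check: dim(rho_reg) = sum d_i^2 = 1 + 1 + 1 + 1 + 1 + 1 + 1 + 1 + 1 + 1 + 1 + 1 + 1 + 1 + 1 + 1 + 1 + 1 + 1 + 1 + 1 + 1 + 1 + 1 + 4 + 4 + 4 + 4 + 4 + 4 = 48 = |G|.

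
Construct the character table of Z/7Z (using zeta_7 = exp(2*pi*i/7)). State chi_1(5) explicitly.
Character table of Z/7Z (irreps indexed chi_0,...,chi_6 with chi_k(m) = zeta_7^(k*m), zeta_7 = exp(2*pi*i/7)):
  irrep \ class  {0} (size 1)  {1} (size 1)    {2} (size 1)    {3} (size 1)    {4} (size 1)    {5} (size 1)    {6} (size 1)  
  chi_0          1             1               1               1               1               1               1             
  chi_1          1             exp(2*I*pi/7)   exp(4*I*pi/7)   exp(6*I*pi/7)   exp(-6*I*pi/7)  exp(-4*I*pi/7)  exp(-2*I*pi/7)
  chi_2          1             exp(4*I*pi/7)   exp(-6*I*pi/7)  exp(-2*I*pi/7)  exp(2*I*pi/7)   exp(6*I*pi/7)   exp(-4*I*pi/7)
  chi_3          1             exp(6*I*pi/7)   exp(-2*I*pi/7)  exp(4*I*pi/7)   exp(-4*I*pi/7)  exp(2*I*pi/7)   exp(-6*I*pi/7)
  chi_4          1             exp(-6*I*pi/7)  exp(2*I*pi/7)   exp(-4*I*pi/7)  exp(4*I*pi/7)   exp(-2*I*pi/7)  exp(6*I*pi/7) 
  chi_5          1             exp(-4*I*pi/7)  exp(6*I*pi/7)   exp(2*I*pi/7)   exp(-2*I*pi/7)  exp(-6*I*pi/7)  exp(4*I*pi/7) 
  chi_6          1             exp(-2*I*pi/7)  exp(-4*I*pi/7)  exp(-6*I*pi/7)  exp(6*I*pi/7)   exp(4*I*pi/7)   exp(2*I*pi/7) 

Spot check: chi_1(5) = zeta_7^(1*5) = zeta_7^5 = exp(-4*I*pi/7).

Proof sketch: Z/7Z is abelian, so all 7 irreducible complex representations are 1-dimensional. They are given by chi_k(m) = zeta_7^(k*m) for k = 0,...,6. Row orthogonality: sum_m chi_k(m) conj(chi_l(m)) = 7 * [k = l].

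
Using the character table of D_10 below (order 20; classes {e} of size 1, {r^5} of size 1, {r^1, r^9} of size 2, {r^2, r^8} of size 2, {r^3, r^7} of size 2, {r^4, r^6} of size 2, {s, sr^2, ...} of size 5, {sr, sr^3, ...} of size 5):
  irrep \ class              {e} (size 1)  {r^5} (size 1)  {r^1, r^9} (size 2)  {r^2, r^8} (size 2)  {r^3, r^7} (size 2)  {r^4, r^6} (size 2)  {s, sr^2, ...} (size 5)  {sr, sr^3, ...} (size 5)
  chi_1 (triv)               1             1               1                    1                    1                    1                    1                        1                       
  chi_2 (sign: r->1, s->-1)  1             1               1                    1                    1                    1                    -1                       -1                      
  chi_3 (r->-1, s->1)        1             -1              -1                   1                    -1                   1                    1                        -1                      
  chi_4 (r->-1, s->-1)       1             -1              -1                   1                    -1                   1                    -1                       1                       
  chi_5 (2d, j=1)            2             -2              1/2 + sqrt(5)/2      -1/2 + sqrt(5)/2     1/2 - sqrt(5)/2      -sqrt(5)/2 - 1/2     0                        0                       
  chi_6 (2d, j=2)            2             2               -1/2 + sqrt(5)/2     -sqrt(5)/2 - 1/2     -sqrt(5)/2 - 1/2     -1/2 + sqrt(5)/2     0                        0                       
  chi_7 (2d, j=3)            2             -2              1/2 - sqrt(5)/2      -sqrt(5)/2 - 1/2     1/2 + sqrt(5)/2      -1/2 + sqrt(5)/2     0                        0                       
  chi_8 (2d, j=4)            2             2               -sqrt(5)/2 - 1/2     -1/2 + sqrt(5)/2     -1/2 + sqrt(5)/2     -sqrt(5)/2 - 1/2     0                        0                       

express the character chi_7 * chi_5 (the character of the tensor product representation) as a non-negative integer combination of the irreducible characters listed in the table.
chi_7 tensor chi_5 = chi_6 + chi_8 (all other irreducibles have multiplicity 0).

Solution. The character of a tensor product is the pointwise product (chi_7 * chi_5)(C) = chi_7(C) * chi_5(C):
  {e}: (2)*(2), {r^5}: (-2)*(-2), {r^1, r^9}: (1/2 - sqrt(5)/2)*(1/2 + sqrt(5)/2), {r^2, r^8}: (-sqrt(5)/2 - 1/2)*(-1/2 + sqrt(5)/2), {r^3, r^7}: (1/2 + sqrt(5)/2)*(1/2 - sqrt(5)/2), {r^4, r^6}: (-1/2 + sqrt(5)/2)*(-sqrt(5)/2 - 1/2), {s, sr^2, ...}: (0)*(0), {sr, sr^3, ...}: (0)*(0)
so (chi_7 * chi_5) takes values
  {e} -> 4, {r^5} -> 4, {r^1, r^9} -> -1, {r^2, r^8} -> -1, {r^3, r^7} -> -1, {r^4, r^6} -> -1, {s, sr^2, ...} -> 0, {sr, sr^3, ...} -> 0.
Now take the inner product of this character with each irreducible chi from the table, <chi_7*chi_5, chi> = (1/20) sum_C |C| (chi_7*chi_5)(C) conj(chi(C)):
  <chi_7*chi_5, chi_1> = (1/20)[1*(4)*conj(1) + 1*(4)*conj(1) + 2*(-1)*conj(1) + 2*(-1)*conj(1) + 2*(-1)*conj(1) + 2*(-1)*conj(1) + 5*(0)*conj(1) + 5*(0)*conj(1)]
      = (1/20)[(4) + (4) + (-2) + (-2) + (-2) + (-2) + (0) + (0)] = 0/20 = 0
  <chi_7*chi_5, chi_2> = (1/20)[1*(4)*conj(1) + 1*(4)*conj(1) + 2*(-1)*conj(1) + 2*(-1)*conj(1) + 2*(-1)*conj(1) + 2*(-1)*conj(1) + 5*(0)*conj(-1) + 5*(0)*conj(-1)]
      = (1/20)[(4) + (4) + (-2) + (-2) + (-2) + (-2) + (0) + (0)] = 0/20 = 0
  <chi_7*chi_5, chi_3> = (1/20)[1*(4)*conj(1) + 1*(4)*conj(-1) + 2*(-1)*conj(-1) + 2*(-1)*conj(1) + 2*(-1)*conj(-1) + 2*(-1)*conj(1) + 5*(0)*conj(1) + 5*(0)*conj(-1)]
      = (1/20)[(4) + (-4) + (2) + (-2) + (2) + (-2) + (0) + (0)] = 0/20 = 0
  <chi_7*chi_5, chi_4> = (1/20)[1*(4)*conj(1) + 1*(4)*conj(-1) + 2*(-1)*conj(-1) + 2*(-1)*conj(1) + 2*(-1)*conj(-1) + 2*(-1)*conj(1) + 5*(0)*conj(-1) + 5*(0)*conj(1)]
      = (1/20)[(4) + (-4) + (2) + (-2) + (2) + (-2) + (0) + (0)] = 0/20 = 0
  <chi_7*chi_5, chi_5> = (1/20)[1*(4)*conj(2) + 1*(4)*conj(-2) + 2*(-1)*conj(1/2 + sqrt(5)/2) + 2*(-1)*conj(-1/2 + sqrt(5)/2) + 2*(-1)*conj(1/2 - sqrt(5)/2) + 2*(-1)*conj(-sqrt(5)/2 - 1/2) + 5*(0)*conj(0) + 5*(0)*conj(0)]
      = (1/20)[(8) + (-8) + (-sqrt(5) - 1) + (1 - sqrt(5)) + (-1 + sqrt(5)) + (1 + sqrt(5)) + (0) + (0)] = 0/20 = 0
  <chi_7*chi_5, chi_6> = (1/20)[1*(4)*conj(2) + 1*(4)*conj(2) + 2*(-1)*conj(-1/2 + sqrt(5)/2) + 2*(-1)*conj(-sqrt(5)/2 - 1/2) + 2*(-1)*conj(-sqrt(5)/2 - 1/2) + 2*(-1)*conj(-1/2 + sqrt(5)/2) + 5*(0)*conj(0) + 5*(0)*conj(0)]
      = (1/20)[(8) + (8) + (1 - sqrt(5)) + (1 + sqrt(5)) + (1 + sqrt(5)) + (1 - sqrt(5)) + (0) + (0)] = 20/20 = 1
  <chi_7*chi_5, chi_7> = (1/20)[1*(4)*conj(2) + 1*(4)*conj(-2) + 2*(-1)*conj(1/2 - sqrt(5)/2) + 2*(-1)*conj(-sqrt(5)/2 - 1/2) + 2*(-1)*conj(1/2 + sqrt(5)/2) + 2*(-1)*conj(-1/2 + sqrt(5)/2) + 5*(0)*conj(0) + 5*(0)*conj(0)]
      = (1/20)[(8) + (-8) + (-1 + sqrt(5)) + (1 + sqrt(5)) + (-sqrt(5) - 1) + (1 - sqrt(5)) + (0) + (0)] = 0/20 = 0
  <chi_7*chi_5, chi_8> = (1/20)[1*(4)*conj(2) + 1*(4)*conj(2) + 2*(-1)*conj(-sqrt(5)/2 - 1/2) + 2*(-1)*conj(-1/2 + sqrt(5)/2) + 2*(-1)*conj(-1/2 + sqrt(5)/2) + 2*(-1)*conj(-sqrt(5)/2 - 1/2) + 5*(0)*conj(0) + 5*(0)*conj(0)]
      = (1/20)[(8) + (8) + (1 + sqrt(5)) + (1 - sqrt(5)) + (1 - sqrt(5)) + (1 + sqrt(5)) + (0) + (0)] = 20/20 = 1
Hence the multiplicities are chi_6: 1, chi_8: 1. Dimension check: dim(chi_7)*dim(chi_5) = 2*2 = 4 and sum (mult * dim) = 1*2 + 1*2 = 4.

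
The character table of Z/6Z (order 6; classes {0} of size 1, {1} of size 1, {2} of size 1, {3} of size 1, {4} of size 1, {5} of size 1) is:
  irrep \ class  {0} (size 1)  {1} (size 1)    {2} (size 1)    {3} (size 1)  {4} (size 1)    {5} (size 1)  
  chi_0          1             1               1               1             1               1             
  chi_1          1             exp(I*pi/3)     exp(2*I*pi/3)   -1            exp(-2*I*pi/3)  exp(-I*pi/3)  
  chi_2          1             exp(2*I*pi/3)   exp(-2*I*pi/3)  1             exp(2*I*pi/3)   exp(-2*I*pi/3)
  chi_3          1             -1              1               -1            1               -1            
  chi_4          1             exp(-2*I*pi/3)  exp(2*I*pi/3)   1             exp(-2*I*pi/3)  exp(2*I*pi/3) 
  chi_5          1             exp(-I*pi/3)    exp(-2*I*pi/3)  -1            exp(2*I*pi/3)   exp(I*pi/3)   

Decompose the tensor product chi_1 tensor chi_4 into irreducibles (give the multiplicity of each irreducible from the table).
chi_1 tensor chi_4 = chi_5 (all other irreducibles have multiplicity 0).

Solution. The character of a tensor product is the pointwise product (chi_1 * chi_4)(C) = chi_1(C) * chi_4(C):
  {0}: (1)*(1), {1}: (exp(I*pi/3))*(exp(-2*I*pi/3)), {2}: (exp(2*I*pi/3))*(exp(2*I*pi/3)), {3}: (-1)*(1), {4}: (exp(-2*I*pi/3))*(exp(-2*I*pi/3)), {5}: (exp(-I*pi/3))*(exp(2*I*pi/3))
so (chi_1 * chi_4) takes values
  {0} -> 1, {1} -> exp(-I*pi/3), {2} -> exp(-2*I*pi/3), {3} -> -1, {4} -> exp(2*I*pi/3), {5} -> exp(I*pi/3).
Now take the inner product of this character with each irreducible chi from the table, <chi_1*chi_4, chi> = (1/6) sum_C |C| (chi_1*chi_4)(C) conj(chi(C)):
  <chi_1*chi_4, chi_0> = (1/6)[1*(1)*conj(1) + 1*(exp(-I*pi/3))*conj(1) + 1*(exp(-2*I*pi/3))*conj(1) + 1*(-1)*conj(1) + 1*(exp(2*I*pi/3))*conj(1) + 1*(exp(I*pi/3))*conj(1)]
      = (1/6)[(1) + (exp(-I*pi/3)) + (exp(-2*I*pi/3)) + (-1) + (exp(2*I*pi/3)) + (exp(I*pi/3))] = 0/6 = 0
  <chi_1*chi_4, chi_1> = (1/6)[1*(1)*conj(1) + 1*(exp(-I*pi/3))*conj(exp(I*pi/3)) + 1*(exp(-2*I*pi/3))*conj(exp(2*I*pi/3)) + 1*(-1)*conj(-1) + 1*(exp(2*I*pi/3))*conj(exp(-2*I*pi/3)) + 1*(exp(I*pi/3))*conj(exp(-I*pi/3))]
      = (1/6)[(1) + (exp(-2*I*pi/3)) + (exp(2*I*pi/3)) + (1) + (exp(-2*I*pi/3)) + (exp(2*I*pi/3))] = 0/6 = 0
  <chi_1*chi_4, chi_2> = (1/6)[1*(1)*conj(1) + 1*(exp(-I*pi/3))*conj(exp(2*I*pi/3)) + 1*(exp(-2*I*pi/3))*conj(exp(-2*I*pi/3)) + 1*(-1)*conj(1) + 1*(exp(2*I*pi/3))*conj(exp(2*I*pi/3)) + 1*(exp(I*pi/3))*conj(exp(-2*I*pi/3))]
      = (1/6)[(1) + (-1) + (1) + (-1) + (1) + (-1)] = 0/6 = 0
  <chi_1*chi_4, chi_3> = (1/6)[1*(1)*conj(1) + 1*(exp(-I*pi/3))*conj(-1) + 1*(exp(-2*I*pi/3))*conj(1) + 1*(-1)*conj(-1) + 1*(exp(2*I*pi/3))*conj(1) + 1*(exp(I*pi/3))*conj(-1)]
      = (1/6)[(1) + (-exp(-I*pi/3)) + (exp(-2*I*pi/3)) + (1) + (exp(2*I*pi/3)) + (-exp(I*pi/3))] = 0/6 = 0
  <chi_1*chi_4, chi_4> = (1/6)[1*(1)*conj(1) + 1*(exp(-I*pi/3))*conj(exp(-2*I*pi/3)) + 1*(exp(-2*I*pi/3))*conj(exp(2*I*pi/3)) + 1*(-1)*conj(1) + 1*(exp(2*I*pi/3))*conj(exp(-2*I*pi/3)) + 1*(exp(I*pi/3))*conj(exp(2*I*pi/3))]
      = (1/6)[(1) + (exp(I*pi/3)) + (exp(2*I*pi/3)) + (-1) + (exp(-2*I*pi/3)) + (exp(-I*pi/3))] = 0/6 = 0
  <chi_1*chi_4, chi_5> = (1/6)[1*(1)*conj(1) + 1*(exp(-I*pi/3))*conj(exp(-I*pi/3)) + 1*(exp(-2*I*pi/3))*conj(exp(-2*I*pi/3)) + 1*(-1)*conj(-1) + 1*(exp(2*I*pi/3))*conj(exp(2*I*pi/3)) + 1*(exp(I*pi/3))*conj(exp(I*pi/3))]
      = (1/6)[(1) + (1) + (1) + (1) + (1) + (1)] = 6/6 = 1
(Exp terms are combined using exp(i*s)*conj(exp(i*t)) = exp(i*(s-t)), and sums of them are collapsed using the identity that for every m > 1 the m distinct m-th roots of unity sum to 0, e.g. 1 + exp(2*I*pi/3) + exp(-2*I*pi/3) = 0.)
Hence the multiplicities are chi_5: 1. Dimension check: dim(chi_1)*dim(chi_4) = 1*1 = 1 and sum (mult * dim) = 1*1 = 1.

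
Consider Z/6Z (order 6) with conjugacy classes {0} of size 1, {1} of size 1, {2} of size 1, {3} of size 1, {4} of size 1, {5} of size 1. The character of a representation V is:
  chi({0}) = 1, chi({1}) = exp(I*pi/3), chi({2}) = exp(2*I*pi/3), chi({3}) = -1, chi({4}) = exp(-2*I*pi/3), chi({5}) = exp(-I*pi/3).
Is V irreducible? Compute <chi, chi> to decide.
Irreducible: <chi, chi> = 1.

Working: <chi, chi> = (1/|G|) sum_C |C| * |chi(C)|^2 = (1/6)[1*|1|^2 + 1*|exp(I*pi/3)|^2 + 1*|exp(2*I*pi/3)|^2 + 1*|-1|^2 + 1*|exp(-2*I*pi/3)|^2 + 1*|exp(-I*pi/3)|^2]
  = (1/6)[(1) + (1) + (1) + (1) + (1) + (1)] = 6/6 = 1.
(Exp terms are combined using exp(i*s)*conj(exp(i*t)) = exp(i*(s-t)), and sums of them are collapsed using the identity that for every m > 1 the m distinct m-th roots of unity sum to 0, e.g. 1 + exp(2*I*pi/3) + exp(-2*I*pi/3) = 0.)
A character is irreducible iff <chi, chi> = 1, so this representation is irreducible.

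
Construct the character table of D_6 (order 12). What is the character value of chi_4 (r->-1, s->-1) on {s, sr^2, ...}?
Conjugacy classes: {e} of size 1, {r^3} of size 1, {r^1, r^5} of size 2, {r^2, r^4} of size 2, {s, sr^2, ...} of size 3, {sr, sr^3, ...} of size 3.
Character table:
  irrep \ class              {e} (size 1)  {r^3} (size 1)  {r^1, r^5} (size 2)  {r^2, r^4} (size 2)  {s, sr^2, ...} (size 3)  {sr, sr^3, ...} (size 3)
  chi_1 (triv)               1             1               1                    1                    1                        1                       
  chi_2 (sign: r->1, s->-1)  1             1               1                    1                    -1                       -1                      
  chi_3 (r->-1, s->1)        1             -1              -1                   1                    1                        -1                      
  chi_4 (r->-1, s->-1)       1             -1              -1                   1                    -1                       1                       
  chi_5 (2d, j=1)            2             -2              1                    -1                   0                        0                       
  chi_6 (2d, j=2)            2             2               -1                   -1                   0                        0                       

Spot check: chi_4 (r->-1, s->-1) on {s, sr^2, ...} = -1.

Solution. D_6 has order 2*6 = 12 with 6 conjugacy classes, hence 6 irreducibles. Sum of squared dims 1 + 1 + 1 + 1 + 4 + 4 = 12 = |G|. Linear characters come from the abelianisation; the 2-dimensional irreps have character r^k -> 2*cos(2*pi*j*k/6), reflections -> 0.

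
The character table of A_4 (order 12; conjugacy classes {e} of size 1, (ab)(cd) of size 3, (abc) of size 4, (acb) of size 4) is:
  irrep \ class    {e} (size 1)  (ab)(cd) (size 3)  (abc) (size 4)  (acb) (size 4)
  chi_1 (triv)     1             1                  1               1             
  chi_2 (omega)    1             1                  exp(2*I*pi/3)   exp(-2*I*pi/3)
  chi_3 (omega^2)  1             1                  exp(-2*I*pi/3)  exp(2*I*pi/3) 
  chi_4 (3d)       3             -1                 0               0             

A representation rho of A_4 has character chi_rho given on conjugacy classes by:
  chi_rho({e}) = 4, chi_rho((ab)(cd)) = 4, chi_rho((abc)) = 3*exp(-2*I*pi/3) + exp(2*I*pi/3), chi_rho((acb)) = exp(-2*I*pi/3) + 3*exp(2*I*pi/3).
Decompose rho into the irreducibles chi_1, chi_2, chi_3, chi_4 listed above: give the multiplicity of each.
Multiplicities: chi_1: 0, chi_2: 1, chi_3: 3, chi_4: 0.

Explanation: Use <chi_rho, chi> = (1/|G|) sum_C |C| * chi_rho(C) * conj(chi(C)) with |G| = 12 for each irreducible chi in the table:
  <chi_rho, chi_1> = (1/12)[1*(4)*conj(1) + 3*(4)*conj(1) + 4*(3*exp(-2*I*pi/3) + exp(2*I*pi/3))*conj(1) + 4*(exp(-2*I*pi/3) + 3*exp(2*I*pi/3))*conj(1)]
      = (1/12)[(4) + (12) + (12*exp(-2*I*pi/3) + 4*exp(2*I*pi/3)) + (4*exp(-2*I*pi/3) + 12*exp(2*I*pi/3))] = 0/12 = 0
  <chi_rho, chi_2> = (1/12)[1*(4)*conj(1) + 3*(4)*conj(1) + 4*(3*exp(-2*I*pi/3) + exp(2*I*pi/3))*conj(exp(2*I*pi/3)) + 4*(exp(-2*I*pi/3) + 3*exp(2*I*pi/3))*conj(exp(-2*I*pi/3))]
      = (1/12)[(4) + (12) + (4 + 12*exp(2*I*pi/3)) + (4 + 12*exp(-2*I*pi/3))] = 12/12 = 1
  <chi_rho, chi_3> = (1/12)[1*(4)*conj(1) + 3*(4)*conj(1) + 4*(3*exp(-2*I*pi/3) + exp(2*I*pi/3))*conj(exp(-2*I*pi/3)) + 4*(exp(-2*I*pi/3) + 3*exp(2*I*pi/3))*conj(exp(2*I*pi/3))]
      = (1/12)[(4) + (12) + (12 + 4*exp(-2*I*pi/3)) + (12 + 4*exp(2*I*pi/3))] = 36/12 = 3
  <chi_rho, chi_4> = (1/12)[1*(4)*conj(3) + 3*(4)*conj(-1) + 4*(3*exp(-2*I*pi/3) + exp(2*I*pi/3))*conj(0) + 4*(exp(-2*I*pi/3) + 3*exp(2*I*pi/3))*conj(0)]
      = (1/12)[(12) + (-12) + (0) + (0)] = 0/12 = 0
(Exp terms are combined using exp(i*s)*conj(exp(i*t)) = exp(i*(s-t)), and sums of them are collapsed using the identity that for every m > 1 the m distinct m-th roots of unity sum to 0, e.g. 1 + exp(2*I*pi/3) + exp(-2*I*pi/3) = 0.)
Dimension check: dim(rho) = sum (mult * dim) = 0*1 + 1*1 + 3*1 + 0*3 = 4 = chi_rho(e) = 4.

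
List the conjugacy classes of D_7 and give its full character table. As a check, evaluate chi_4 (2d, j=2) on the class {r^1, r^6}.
Conjugacy classes: {e} of size 1, {r^1, r^6} of size 2, {r^2, r^5} of size 2, {r^3, r^4} of size 2, {s, sr, ..., sr^6} of size 7.
Character table:
  irrep \ class              {e} (size 1)  {r^1, r^6} (size 2)  {r^2, r^5} (size 2)  {r^3, r^4} (size 2)  {s, sr, ..., sr^6} (size 7)
  chi_1 (triv)               1             1                    1                    1                    1                          
  chi_2 (sign: r->1, s->-1)  1             1                    1                    1                    -1                         
  chi_3 (2d, j=1)            2             2*cos(2*pi/7)        -2*cos(3*pi/7)       -2*cos(pi/7)         0                          
  chi_4 (2d, j=2)            2             -2*cos(3*pi/7)       -2*cos(pi/7)         2*cos(2*pi/7)        0                          
  chi_5 (2d, j=3)            2             -2*cos(pi/7)         2*cos(2*pi/7)        -2*cos(3*pi/7)       0                          

Spot check: chi_4 (2d, j=2) on {r^1, r^6} = -2*cos(3*pi/7).

D_7 has order 2*7 = 14 with 5 conjugacy classes, hence 5 irreducibles. Sum of squared dims 1 + 1 + 4 + 4 + 4 = 14 = |G|. Linear characters come from the abelianisation; the 2-dimensional irreps have character r^k -> 2*cos(2*pi*j*k/7), reflections -> 0.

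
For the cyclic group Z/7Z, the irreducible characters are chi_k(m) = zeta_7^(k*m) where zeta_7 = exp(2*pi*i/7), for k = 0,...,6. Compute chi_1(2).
chi_1(2) = zeta_7^2 = exp(4*I*pi/7)

Details: chi_1(2) = zeta_7^(1*2) = zeta_7^2. Since zeta_7^7 = 1, this equals zeta_7^2 = exp(2*pi*i*2/7) = exp(4*I*pi/7).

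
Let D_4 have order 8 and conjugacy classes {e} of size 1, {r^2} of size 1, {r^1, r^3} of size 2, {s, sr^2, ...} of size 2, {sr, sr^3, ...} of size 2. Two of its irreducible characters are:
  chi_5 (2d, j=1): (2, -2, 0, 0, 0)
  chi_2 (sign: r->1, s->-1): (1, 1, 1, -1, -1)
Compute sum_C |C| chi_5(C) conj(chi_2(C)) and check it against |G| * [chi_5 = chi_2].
Sum = 0; so <chi_5, chi_2> = 0 (distinct irreducibles are orthogonal).

Derivation: Compute term by term over conjugacy classes (|C| * chi_5(C) * conj(chi_2(C))):
  1*(2)*conj(1) + 1*(-2)*conj(1) + 2*(0)*conj(1) + 2*(0)*conj(-1) + 2*(0)*conj(-1)
  = (2) + (-2) + (0) + (0) + (0)
  = 0.
Dividing by |G| = 8 gives 0/8 = 0, matching the row-orthogonality relation <chi_5, chi_2> = [chi_5 = chi_2].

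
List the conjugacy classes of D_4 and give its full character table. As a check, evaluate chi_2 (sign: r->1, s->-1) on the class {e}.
Conjugacy classes: {e} of size 1, {r^2} of size 1, {r^1, r^3} of size 2, {s, sr^2, ...} of size 2, {sr, sr^3, ...} of size 2.
Character table:
  irrep \ class              {e} (size 1)  {r^2} (size 1)  {r^1, r^3} (size 2)  {s, sr^2, ...} (size 2)  {sr, sr^3, ...} (size 2)
  chi_1 (triv)               1             1               1                    1                        1                       
  chi_2 (sign: r->1, s->-1)  1             1               1                    -1                       -1                      
  chi_3 (r->-1, s->1)        1             1               -1                   1                        -1                      
  chi_4 (r->-1, s->-1)       1             1               -1                   -1                       1                       
  chi_5 (2d, j=1)            2             -2              0                    0                        0                       

Spot check: chi_2 (sign: r->1, s->-1) on {e} = 1.

Justification: D_4 has order 2*4 = 8 with 5 conjugacy classes, hence 5 irreducibles. Sum of squared dims 1 + 1 + 1 + 1 + 4 = 8 = |G|. Linear characters come from the abelianisation; the 2-dimensional irreps have character r^k -> 2*cos(2*pi*j*k/4), reflections -> 0.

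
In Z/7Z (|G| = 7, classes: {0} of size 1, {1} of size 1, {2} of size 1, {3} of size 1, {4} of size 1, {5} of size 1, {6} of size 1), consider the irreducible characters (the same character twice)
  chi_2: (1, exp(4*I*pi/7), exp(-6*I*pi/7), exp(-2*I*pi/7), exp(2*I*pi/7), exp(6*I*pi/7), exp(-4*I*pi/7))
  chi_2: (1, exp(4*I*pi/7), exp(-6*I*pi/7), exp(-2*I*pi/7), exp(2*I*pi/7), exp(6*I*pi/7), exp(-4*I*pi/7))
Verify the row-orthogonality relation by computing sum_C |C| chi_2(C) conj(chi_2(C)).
Sum = 7 = |G| = 7; so <chi_2, chi_2> = 1 (norm-1 confirms irreducibility).

Explanation: Compute term by term over conjugacy classes (|C| * chi_2(C) * conj(chi_2(C))):
  1*(1)*conj(1) + 1*(exp(4*I*pi/7))*conj(exp(4*I*pi/7)) + 1*(exp(-6*I*pi/7))*conj(exp(-6*I*pi/7)) + 1*(exp(-2*I*pi/7))*conj(exp(-2*I*pi/7)) + 1*(exp(2*I*pi/7))*conj(exp(2*I*pi/7)) + 1*(exp(6*I*pi/7))*conj(exp(6*I*pi/7)) + 1*(exp(-4*I*pi/7))*conj(exp(-4*I*pi/7))
  = (1) + (1) + (1) + (1) + (1) + (1) + (1)
  = 7.
(Exp terms are combined using exp(i*s)*conj(exp(i*t)) = exp(i*(s-t)), and sums of them are collapsed using the identity that for every m > 1 the m distinct m-th roots of unity sum to 0, e.g. 1 + exp(2*I*pi/3) + exp(-2*I*pi/3) = 0.)
Dividing by |G| = 7 gives 7/7 = 1, matching the row-orthogonality relation <chi_2, chi_2> = [chi_2 = chi_2].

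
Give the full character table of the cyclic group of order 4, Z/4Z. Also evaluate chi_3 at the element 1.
Character table of Z/4Z (irreps indexed chi_0,...,chi_3 with chi_k(m) = zeta_4^(k*m), zeta_4 = exp(2*pi*i/4)):
  irrep \ class  {0} (size 1)  {1} (size 1)  {2} (size 1)  {3} (size 1)
  chi_0          1             1             1             1           
  chi_1          1             I             -1            -I          
  chi_2          1             -1            1             -1          
  chi_3          1             -I            -1            I           

Spot check: chi_3(1) = zeta_4^(3*1) = zeta_4^3 = -I.

Details: Z/4Z is abelian, so all 4 irreducible complex representations are 1-dimensional. They are given by chi_k(m) = zeta_4^(k*m) for k = 0,...,3. Row orthogonality: sum_m chi_k(m) conj(chi_l(m)) = 4 * [k = l].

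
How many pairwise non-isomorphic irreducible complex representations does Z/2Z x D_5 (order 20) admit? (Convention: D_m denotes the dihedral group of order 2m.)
8

Working: The number of irreducible complex representations of a finite group equals its number of conjugacy classes. For a direct product, #classes(G x H) = #classes(G) * #classes(H). Z/2Z has 2 classes (abelian), D_5 has 4 classes, so 2 * 4 = 8, so Z/2Z x D_5 (order 20) has exactly 8 irreducible complex representations.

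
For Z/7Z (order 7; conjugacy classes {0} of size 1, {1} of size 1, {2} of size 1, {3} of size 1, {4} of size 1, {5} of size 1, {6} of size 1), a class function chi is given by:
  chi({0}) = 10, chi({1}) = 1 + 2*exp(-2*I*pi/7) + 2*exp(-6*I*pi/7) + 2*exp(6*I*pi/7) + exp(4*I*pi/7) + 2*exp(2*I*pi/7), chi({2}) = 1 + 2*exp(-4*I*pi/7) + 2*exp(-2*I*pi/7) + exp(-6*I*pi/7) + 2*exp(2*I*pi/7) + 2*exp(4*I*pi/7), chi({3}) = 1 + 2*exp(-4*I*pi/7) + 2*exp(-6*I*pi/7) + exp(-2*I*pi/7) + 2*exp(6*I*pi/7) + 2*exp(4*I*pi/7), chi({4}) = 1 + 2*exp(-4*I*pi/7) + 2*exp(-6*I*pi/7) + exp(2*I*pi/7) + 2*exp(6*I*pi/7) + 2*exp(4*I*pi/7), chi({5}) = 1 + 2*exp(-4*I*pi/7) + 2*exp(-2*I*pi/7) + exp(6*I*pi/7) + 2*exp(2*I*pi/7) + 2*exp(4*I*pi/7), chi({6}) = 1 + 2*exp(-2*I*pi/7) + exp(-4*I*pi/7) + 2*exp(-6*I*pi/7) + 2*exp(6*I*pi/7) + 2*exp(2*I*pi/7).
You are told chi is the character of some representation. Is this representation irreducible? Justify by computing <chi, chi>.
Not irreducible (reducible): <chi, chi> = 18 > 1.

Solution. <chi, chi> = (1/|G|) sum_C |C| * |chi(C)|^2 = (1/7)[1*|10|^2 + 1*|1 + 2*exp(-2*I*pi/7) + 2*exp(-6*I*pi/7) + 2*exp(6*I*pi/7) + exp(4*I*pi/7) + 2*exp(2*I*pi/7)|^2 + 1*|1 + 2*exp(-4*I*pi/7) + 2*exp(-2*I*pi/7) + exp(-6*I*pi/7) + 2*exp(2*I*pi/7) + 2*exp(4*I*pi/7)|^2 + 1*|1 + 2*exp(-4*I*pi/7) + 2*exp(-6*I*pi/7) + exp(-2*I*pi/7) + 2*exp(6*I*pi/7) + 2*exp(4*I*pi/7)|^2 + 1*|1 + 2*exp(-4*I*pi/7) + 2*exp(-6*I*pi/7) + exp(2*I*pi/7) + 2*exp(6*I*pi/7) + 2*exp(4*I*pi/7)|^2 + 1*|1 + 2*exp(-4*I*pi/7) + 2*exp(-2*I*pi/7) + exp(6*I*pi/7) + 2*exp(2*I*pi/7) + 2*exp(4*I*pi/7)|^2 + 1*|1 + 2*exp(-2*I*pi/7) + exp(-4*I*pi/7) + 2*exp(-6*I*pi/7) + 2*exp(6*I*pi/7) + 2*exp(2*I*pi/7)|^2]
  = (1/7)[(100) + (18 + 15*exp(-4*I*pi/7) + 12*exp(-2*I*pi/7) + 14*exp(-6*I*pi/7) + 14*exp(6*I*pi/7) + 12*exp(2*I*pi/7) + 15*exp(4*I*pi/7)) + (18 + 12*exp(-4*I*pi/7) + 14*exp(-2*I*pi/7) + 15*exp(-6*I*pi/7) + 15*exp(6*I*pi/7) + 14*exp(2*I*pi/7) + 12*exp(4*I*pi/7)) + (18 + 14*exp(-4*I*pi/7) + 15*exp(-2*I*pi/7) + 12*exp(-6*I*pi/7) + 12*exp(6*I*pi/7) + 15*exp(2*I*pi/7) + 14*exp(4*I*pi/7)) + (18 + 14*exp(-4*I*pi/7) + 15*exp(-2*I*pi/7) + 12*exp(-6*I*pi/7) + 12*exp(6*I*pi/7) + 15*exp(2*I*pi/7) + 14*exp(4*I*pi/7)) + (18 + 12*exp(-4*I*pi/7) + 14*exp(-2*I*pi/7) + 15*exp(-6*I*pi/7) + 15*exp(6*I*pi/7) + 14*exp(2*I*pi/7) + 12*exp(4*I*pi/7)) + (18 + 15*exp(-4*I*pi/7) + 12*exp(-2*I*pi/7) + 14*exp(-6*I*pi/7) + 14*exp(6*I*pi/7) + 12*exp(2*I*pi/7) + 15*exp(4*I*pi/7))] = 126/7 = 18.
(Exp terms are combined using exp(i*s)*conj(exp(i*t)) = exp(i*(s-t)), and sums of them are collapsed using the identity that for every m > 1 the m distinct m-th roots of unity sum to 0, e.g. 1 + exp(2*I*pi/3) + exp(-2*I*pi/3) = 0.)
A character is irreducible iff <chi, chi> = 1, so this representation is reducible.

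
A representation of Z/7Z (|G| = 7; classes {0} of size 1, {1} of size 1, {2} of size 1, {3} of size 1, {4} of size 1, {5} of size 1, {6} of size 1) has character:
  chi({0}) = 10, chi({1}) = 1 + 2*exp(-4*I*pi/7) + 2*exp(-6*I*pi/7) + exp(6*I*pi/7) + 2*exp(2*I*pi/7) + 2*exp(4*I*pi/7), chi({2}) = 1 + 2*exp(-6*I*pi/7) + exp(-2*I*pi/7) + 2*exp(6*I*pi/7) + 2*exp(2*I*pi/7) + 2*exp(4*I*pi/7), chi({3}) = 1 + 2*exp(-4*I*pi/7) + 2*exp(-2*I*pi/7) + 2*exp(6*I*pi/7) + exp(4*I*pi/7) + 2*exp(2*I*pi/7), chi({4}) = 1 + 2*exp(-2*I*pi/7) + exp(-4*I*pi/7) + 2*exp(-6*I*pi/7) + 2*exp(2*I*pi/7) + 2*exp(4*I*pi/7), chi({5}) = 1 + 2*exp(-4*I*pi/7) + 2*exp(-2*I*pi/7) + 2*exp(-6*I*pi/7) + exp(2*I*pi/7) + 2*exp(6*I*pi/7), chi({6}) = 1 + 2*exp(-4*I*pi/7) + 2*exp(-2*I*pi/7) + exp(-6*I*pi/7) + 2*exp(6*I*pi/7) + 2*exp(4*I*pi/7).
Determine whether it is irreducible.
Not irreducible (reducible): <chi, chi> = 18 > 1.

<chi, chi> = (1/|G|) sum_C |C| * |chi(C)|^2 = (1/7)[1*|10|^2 + 1*|1 + 2*exp(-4*I*pi/7) + 2*exp(-6*I*pi/7) + exp(6*I*pi/7) + 2*exp(2*I*pi/7) + 2*exp(4*I*pi/7)|^2 + 1*|1 + 2*exp(-6*I*pi/7) + exp(-2*I*pi/7) + 2*exp(6*I*pi/7) + 2*exp(2*I*pi/7) + 2*exp(4*I*pi/7)|^2 + 1*|1 + 2*exp(-4*I*pi/7) + 2*exp(-2*I*pi/7) + 2*exp(6*I*pi/7) + exp(4*I*pi/7) + 2*exp(2*I*pi/7)|^2 + 1*|1 + 2*exp(-2*I*pi/7) + exp(-4*I*pi/7) + 2*exp(-6*I*pi/7) + 2*exp(2*I*pi/7) + 2*exp(4*I*pi/7)|^2 + 1*|1 + 2*exp(-4*I*pi/7) + 2*exp(-2*I*pi/7) + 2*exp(-6*I*pi/7) + exp(2*I*pi/7) + 2*exp(6*I*pi/7)|^2 + 1*|1 + 2*exp(-4*I*pi/7) + 2*exp(-2*I*pi/7) + exp(-6*I*pi/7) + 2*exp(6*I*pi/7) + 2*exp(4*I*pi/7)|^2]
  = (1/7)[(100) + (18 + 12*exp(-4*I*pi/7) + 14*exp(-2*I*pi/7) + 15*exp(-6*I*pi/7) + 15*exp(6*I*pi/7) + 14*exp(2*I*pi/7) + 12*exp(4*I*pi/7)) + (18 + 14*exp(-4*I*pi/7) + 15*exp(-2*I*pi/7) + 12*exp(-6*I*pi/7) + 12*exp(6*I*pi/7) + 15*exp(2*I*pi/7) + 14*exp(4*I*pi/7)) + (18 + 15*exp(-4*I*pi/7) + 12*exp(-2*I*pi/7) + 14*exp(-6*I*pi/7) + 14*exp(6*I*pi/7) + 12*exp(2*I*pi/7) + 15*exp(4*I*pi/7)) + (18 + 15*exp(-4*I*pi/7) + 12*exp(-2*I*pi/7) + 14*exp(-6*I*pi/7) + 14*exp(6*I*pi/7) + 12*exp(2*I*pi/7) + 15*exp(4*I*pi/7)) + (18 + 14*exp(-4*I*pi/7) + 15*exp(-2*I*pi/7) + 12*exp(-6*I*pi/7) + 12*exp(6*I*pi/7) + 15*exp(2*I*pi/7) + 14*exp(4*I*pi/7)) + (18 + 12*exp(-4*I*pi/7) + 14*exp(-2*I*pi/7) + 15*exp(-6*I*pi/7) + 15*exp(6*I*pi/7) + 14*exp(2*I*pi/7) + 12*exp(4*I*pi/7))] = 126/7 = 18.
(Exp terms are combined using exp(i*s)*conj(exp(i*t)) = exp(i*(s-t)), and sums of them are collapsed using the identity that for every m > 1 the m distinct m-th roots of unity sum to 0, e.g. 1 + exp(2*I*pi/3) + exp(-2*I*pi/3) = 0.)
A character is irreducible iff <chi, chi> = 1, so this representation is reducible.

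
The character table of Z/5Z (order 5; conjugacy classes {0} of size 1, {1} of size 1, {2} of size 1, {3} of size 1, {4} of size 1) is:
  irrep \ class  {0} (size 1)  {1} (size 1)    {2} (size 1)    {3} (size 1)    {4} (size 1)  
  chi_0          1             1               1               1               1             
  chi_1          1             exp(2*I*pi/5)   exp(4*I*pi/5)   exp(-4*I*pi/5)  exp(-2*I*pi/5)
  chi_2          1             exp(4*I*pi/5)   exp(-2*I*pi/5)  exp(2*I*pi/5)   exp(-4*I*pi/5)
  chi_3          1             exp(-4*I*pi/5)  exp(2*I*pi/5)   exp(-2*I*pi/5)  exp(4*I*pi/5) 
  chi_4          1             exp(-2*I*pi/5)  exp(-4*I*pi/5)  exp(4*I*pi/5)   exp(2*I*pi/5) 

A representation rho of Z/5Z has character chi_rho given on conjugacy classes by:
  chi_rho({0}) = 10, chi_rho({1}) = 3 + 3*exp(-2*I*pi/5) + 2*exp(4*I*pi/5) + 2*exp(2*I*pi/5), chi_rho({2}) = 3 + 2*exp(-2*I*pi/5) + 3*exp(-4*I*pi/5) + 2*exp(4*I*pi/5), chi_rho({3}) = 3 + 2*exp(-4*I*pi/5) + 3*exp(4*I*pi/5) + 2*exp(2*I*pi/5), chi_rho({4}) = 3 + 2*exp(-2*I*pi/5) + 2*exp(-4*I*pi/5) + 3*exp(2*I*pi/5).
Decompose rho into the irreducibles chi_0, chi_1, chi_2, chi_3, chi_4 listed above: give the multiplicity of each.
Multiplicities: chi_0: 3, chi_1: 2, chi_2: 2, chi_3: 0, chi_4: 3.

Reasoning: Use <chi_rho, chi> = (1/|G|) sum_C |C| * chi_rho(C) * conj(chi(C)) with |G| = 5 for each irreducible chi in the table:
  <chi_rho, chi_0> = (1/5)[1*(10)*conj(1) + 1*(3 + 3*exp(-2*I*pi/5) + 2*exp(4*I*pi/5) + 2*exp(2*I*pi/5))*conj(1) + 1*(3 + 2*exp(-2*I*pi/5) + 3*exp(-4*I*pi/5) + 2*exp(4*I*pi/5))*conj(1) + 1*(3 + 2*exp(-4*I*pi/5) + 3*exp(4*I*pi/5) + 2*exp(2*I*pi/5))*conj(1) + 1*(3 + 2*exp(-2*I*pi/5) + 2*exp(-4*I*pi/5) + 3*exp(2*I*pi/5))*conj(1)]
      = (1/5)[(10) + (3 + 3*exp(-2*I*pi/5) + 2*exp(4*I*pi/5) + 2*exp(2*I*pi/5)) + (3 + 2*exp(-2*I*pi/5) + 3*exp(-4*I*pi/5) + 2*exp(4*I*pi/5)) + (3 + 2*exp(-4*I*pi/5) + 3*exp(4*I*pi/5) + 2*exp(2*I*pi/5)) + (3 + 2*exp(-2*I*pi/5) + 2*exp(-4*I*pi/5) + 3*exp(2*I*pi/5))] = 15/5 = 3
  <chi_rho, chi_1> = (1/5)[1*(10)*conj(1) + 1*(3 + 3*exp(-2*I*pi/5) + 2*exp(4*I*pi/5) + 2*exp(2*I*pi/5))*conj(exp(2*I*pi/5)) + 1*(3 + 2*exp(-2*I*pi/5) + 3*exp(-4*I*pi/5) + 2*exp(4*I*pi/5))*conj(exp(4*I*pi/5)) + 1*(3 + 2*exp(-4*I*pi/5) + 3*exp(4*I*pi/5) + 2*exp(2*I*pi/5))*conj(exp(-4*I*pi/5)) + 1*(3 + 2*exp(-2*I*pi/5) + 2*exp(-4*I*pi/5) + 3*exp(2*I*pi/5))*conj(exp(-2*I*pi/5))]
      = (1/5)[(10) + (2 + 3*exp(-2*I*pi/5) + 3*exp(-4*I*pi/5) + 2*exp(2*I*pi/5)) + (2 + 3*exp(-4*I*pi/5) + 2*exp(4*I*pi/5) + 3*exp(2*I*pi/5)) + (2 + 3*exp(-2*I*pi/5) + 2*exp(-4*I*pi/5) + 3*exp(4*I*pi/5)) + (2 + 2*exp(-2*I*pi/5) + 3*exp(4*I*pi/5) + 3*exp(2*I*pi/5))] = 10/5 = 2
  <chi_rho, chi_2> = (1/5)[1*(10)*conj(1) + 1*(3 + 3*exp(-2*I*pi/5) + 2*exp(4*I*pi/5) + 2*exp(2*I*pi/5))*conj(exp(4*I*pi/5)) + 1*(3 + 2*exp(-2*I*pi/5) + 3*exp(-4*I*pi/5) + 2*exp(4*I*pi/5))*conj(exp(-2*I*pi/5)) + 1*(3 + 2*exp(-4*I*pi/5) + 3*exp(4*I*pi/5) + 2*exp(2*I*pi/5))*conj(exp(2*I*pi/5)) + 1*(3 + 2*exp(-2*I*pi/5) + 2*exp(-4*I*pi/5) + 3*exp(2*I*pi/5))*conj(exp(-4*I*pi/5))]
      = (1/5)[(10) + (2 + 2*exp(-2*I*pi/5) + 3*exp(-4*I*pi/5) + 3*exp(4*I*pi/5)) + (2 + 3*exp(-2*I*pi/5) + 2*exp(-4*I*pi/5) + 3*exp(2*I*pi/5)) + (2 + 3*exp(-2*I*pi/5) + 2*exp(4*I*pi/5) + 3*exp(2*I*pi/5)) + (2 + 3*exp(-4*I*pi/5) + 3*exp(4*I*pi/5) + 2*exp(2*I*pi/5))] = 10/5 = 2
  <chi_rho, chi_3> = (1/5)[1*(10)*conj(1) + 1*(3 + 3*exp(-2*I*pi/5) + 2*exp(4*I*pi/5) + 2*exp(2*I*pi/5))*conj(exp(-4*I*pi/5)) + 1*(3 + 2*exp(-2*I*pi/5) + 3*exp(-4*I*pi/5) + 2*exp(4*I*pi/5))*conj(exp(2*I*pi/5)) + 1*(3 + 2*exp(-4*I*pi/5) + 3*exp(4*I*pi/5) + 2*exp(2*I*pi/5))*conj(exp(-2*I*pi/5)) + 1*(3 + 2*exp(-2*I*pi/5) + 2*exp(-4*I*pi/5) + 3*exp(2*I*pi/5))*conj(exp(4*I*pi/5))]
      = (1/5)[(10) + (2*exp(-2*I*pi/5) + 2*exp(-4*I*pi/5) + 3*exp(4*I*pi/5) + 3*exp(2*I*pi/5)) + (3*exp(-2*I*pi/5) + 2*exp(-4*I*pi/5) + 3*exp(4*I*pi/5) + 2*exp(2*I*pi/5)) + (2*exp(-2*I*pi/5) + 3*exp(-4*I*pi/5) + 2*exp(4*I*pi/5) + 3*exp(2*I*pi/5)) + (3*exp(-2*I*pi/5) + 3*exp(-4*I*pi/5) + 2*exp(4*I*pi/5) + 2*exp(2*I*pi/5))] = 0/5 = 0
  <chi_rho, chi_4> = (1/5)[1*(10)*conj(1) + 1*(3 + 3*exp(-2*I*pi/5) + 2*exp(4*I*pi/5) + 2*exp(2*I*pi/5))*conj(exp(-2*I*pi/5)) + 1*(3 + 2*exp(-2*I*pi/5) + 3*exp(-4*I*pi/5) + 2*exp(4*I*pi/5))*conj(exp(-4*I*pi/5)) + 1*(3 + 2*exp(-4*I*pi/5) + 3*exp(4*I*pi/5) + 2*exp(2*I*pi/5))*conj(exp(4*I*pi/5)) + 1*(3 + 2*exp(-2*I*pi/5) + 2*exp(-4*I*pi/5) + 3*exp(2*I*pi/5))*conj(exp(2*I*pi/5))]
      = (1/5)[(10) + (3 + 2*exp(-4*I*pi/5) + 2*exp(4*I*pi/5) + 3*exp(2*I*pi/5)) + (3 + 2*exp(-2*I*pi/5) + 3*exp(4*I*pi/5) + 2*exp(2*I*pi/5)) + (3 + 2*exp(-2*I*pi/5) + 3*exp(-4*I*pi/5) + 2*exp(2*I*pi/5)) + (3 + 3*exp(-2*I*pi/5) + 2*exp(-4*I*pi/5) + 2*exp(4*I*pi/5))] = 15/5 = 3
(Exp terms are combined using exp(i*s)*conj(exp(i*t)) = exp(i*(s-t)), and sums of them are collapsed using the identity that for every m > 1 the m distinct m-th roots of unity sum to 0, e.g. 1 + exp(2*I*pi/3) + exp(-2*I*pi/3) = 0.)
Dimension check: dim(rho) = sum (mult * dim) = 3*1 + 2*1 + 2*1 + 0*1 + 3*1 = 10 = chi_rho(e) = 10.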